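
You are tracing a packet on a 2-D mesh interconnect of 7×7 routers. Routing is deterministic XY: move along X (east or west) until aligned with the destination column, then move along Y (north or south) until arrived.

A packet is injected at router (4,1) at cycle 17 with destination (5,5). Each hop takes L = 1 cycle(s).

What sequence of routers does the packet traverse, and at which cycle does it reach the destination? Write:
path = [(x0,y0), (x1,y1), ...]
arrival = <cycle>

path = [(4,1), (5,1), (5,2), (5,3), (5,4), (5,5)]
arrival = 22

[0] x=4 y=1 t=17
[1] x=5 y=1 t=18 →E
[2] x=5 y=2 t=19 →N
[3] x=5 y=3 t=20 →N
[4] x=5 y=4 t=21 →N
[5] x=5 y=5 t=22 →N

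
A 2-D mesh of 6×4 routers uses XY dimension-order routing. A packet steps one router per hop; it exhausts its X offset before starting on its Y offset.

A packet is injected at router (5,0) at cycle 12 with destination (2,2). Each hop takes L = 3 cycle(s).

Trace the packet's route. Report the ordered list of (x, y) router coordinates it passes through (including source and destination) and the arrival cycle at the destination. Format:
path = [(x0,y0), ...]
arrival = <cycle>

src (5,0)  cyc=12
W→(4,0)  cyc=15
W→(3,0)  cyc=18
W→(2,0)  cyc=21
N→(2,1)  cyc=24
N→(2,2)  cyc=27

path = [(5,0), (4,0), (3,0), (2,0), (2,1), (2,2)]
arrival = 27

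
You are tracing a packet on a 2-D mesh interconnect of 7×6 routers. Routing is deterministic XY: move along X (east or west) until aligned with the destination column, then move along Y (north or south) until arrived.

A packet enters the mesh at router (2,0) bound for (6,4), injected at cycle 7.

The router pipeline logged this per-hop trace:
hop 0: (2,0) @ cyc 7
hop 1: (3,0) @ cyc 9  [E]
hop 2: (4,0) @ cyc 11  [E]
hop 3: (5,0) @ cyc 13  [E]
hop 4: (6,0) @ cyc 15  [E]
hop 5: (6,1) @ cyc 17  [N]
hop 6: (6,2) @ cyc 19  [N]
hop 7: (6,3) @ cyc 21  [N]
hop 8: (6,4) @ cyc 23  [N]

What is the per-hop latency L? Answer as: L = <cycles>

From hop 0 (7) to hop 1 (9): +2 cycles.
That increment is L by definition: L = 2.

L = 2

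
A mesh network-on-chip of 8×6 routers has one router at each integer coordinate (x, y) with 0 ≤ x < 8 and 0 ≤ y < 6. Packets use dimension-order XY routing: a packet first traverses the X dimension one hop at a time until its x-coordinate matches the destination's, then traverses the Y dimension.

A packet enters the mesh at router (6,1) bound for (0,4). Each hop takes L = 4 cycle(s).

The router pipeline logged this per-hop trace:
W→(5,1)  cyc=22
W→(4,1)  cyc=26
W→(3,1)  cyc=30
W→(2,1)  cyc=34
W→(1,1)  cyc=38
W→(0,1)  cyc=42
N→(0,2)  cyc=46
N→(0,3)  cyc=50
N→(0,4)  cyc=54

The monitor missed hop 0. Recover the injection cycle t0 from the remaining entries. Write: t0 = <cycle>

t0 = 18

cyc[1] = 22 and cyc[k] = t0 + k·L for every k.
Therefore t0 = 22 − L = 18.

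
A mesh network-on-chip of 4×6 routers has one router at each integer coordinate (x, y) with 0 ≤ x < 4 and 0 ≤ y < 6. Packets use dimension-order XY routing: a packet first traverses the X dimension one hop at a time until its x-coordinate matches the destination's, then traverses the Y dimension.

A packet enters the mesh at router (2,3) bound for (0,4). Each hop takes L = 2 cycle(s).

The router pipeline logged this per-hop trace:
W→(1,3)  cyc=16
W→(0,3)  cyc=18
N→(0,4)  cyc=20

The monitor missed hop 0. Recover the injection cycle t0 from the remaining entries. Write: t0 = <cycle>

The first recorded entry is hop 1 at cycle 16.
Therefore t0 = 16 − L = 14.

t0 = 14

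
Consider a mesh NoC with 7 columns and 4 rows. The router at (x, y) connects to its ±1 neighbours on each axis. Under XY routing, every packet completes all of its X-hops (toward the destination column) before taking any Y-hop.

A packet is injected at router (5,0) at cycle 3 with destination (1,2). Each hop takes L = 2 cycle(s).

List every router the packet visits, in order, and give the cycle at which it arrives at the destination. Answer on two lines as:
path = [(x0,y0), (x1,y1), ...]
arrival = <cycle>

path = [(5,0), (4,0), (3,0), (2,0), (1,0), (1,1), (1,2)]
arrival = 15

  0. router=(5,0) cycle=3 (inject)
  1. router=(4,0) cycle=5 dir=W
  2. router=(3,0) cycle=7 dir=W
  3. router=(2,0) cycle=9 dir=W
  4. router=(1,0) cycle=11 dir=W
  5. router=(1,1) cycle=13 dir=N
  6. router=(1,2) cycle=15 dir=N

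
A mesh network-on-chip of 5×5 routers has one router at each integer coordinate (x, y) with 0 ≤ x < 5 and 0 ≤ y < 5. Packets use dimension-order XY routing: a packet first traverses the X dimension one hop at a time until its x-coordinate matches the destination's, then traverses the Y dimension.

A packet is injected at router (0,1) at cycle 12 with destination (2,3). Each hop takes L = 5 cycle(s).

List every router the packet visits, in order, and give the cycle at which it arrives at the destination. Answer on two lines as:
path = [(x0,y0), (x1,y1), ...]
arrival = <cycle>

[0] x=0 y=1 t=12
[1] x=1 y=1 t=17 →E
[2] x=2 y=1 t=22 →E
[3] x=2 y=2 t=27 →N
[4] x=2 y=3 t=32 →N

path = [(0,1), (1,1), (2,1), (2,2), (2,3)]
arrival = 32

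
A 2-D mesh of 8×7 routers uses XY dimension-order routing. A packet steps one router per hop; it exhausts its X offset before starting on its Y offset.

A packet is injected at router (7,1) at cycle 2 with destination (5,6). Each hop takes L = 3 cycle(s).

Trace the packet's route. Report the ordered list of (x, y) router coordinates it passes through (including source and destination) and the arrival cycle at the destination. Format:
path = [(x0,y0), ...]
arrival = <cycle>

#0 — 7,1 | c2
#1 — 6,1 | c5 | W
#2 — 5,1 | c8 | W
#3 — 5,2 | c11 | N
#4 — 5,3 | c14 | N
#5 — 5,4 | c17 | N
#6 — 5,5 | c20 | N
#7 — 5,6 | c23 | N

path = [(7,1), (6,1), (5,1), (5,2), (5,3), (5,4), (5,5), (5,6)]
arrival = 23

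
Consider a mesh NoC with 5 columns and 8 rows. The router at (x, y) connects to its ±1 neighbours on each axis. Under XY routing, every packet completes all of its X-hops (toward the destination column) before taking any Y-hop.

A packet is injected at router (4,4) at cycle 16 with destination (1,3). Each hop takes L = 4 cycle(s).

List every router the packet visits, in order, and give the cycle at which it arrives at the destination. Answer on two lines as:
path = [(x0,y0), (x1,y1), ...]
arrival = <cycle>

t=16: at (4,4)
t=20: at (3,4) after W
t=24: at (2,4) after W
t=28: at (1,4) after W
t=32: at (1,3) after S

path = [(4,4), (3,4), (2,4), (1,4), (1,3)]
arrival = 32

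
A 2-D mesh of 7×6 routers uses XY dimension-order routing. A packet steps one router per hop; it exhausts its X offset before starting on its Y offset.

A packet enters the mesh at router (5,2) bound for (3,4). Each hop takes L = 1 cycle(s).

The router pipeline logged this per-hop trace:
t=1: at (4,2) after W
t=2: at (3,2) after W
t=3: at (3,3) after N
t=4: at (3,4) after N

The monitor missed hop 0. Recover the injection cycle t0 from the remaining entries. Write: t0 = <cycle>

Hop 1 reached at cycle 1; hop k is at t0 + k·L.
Therefore t0 = 1 − L = 0.

t0 = 0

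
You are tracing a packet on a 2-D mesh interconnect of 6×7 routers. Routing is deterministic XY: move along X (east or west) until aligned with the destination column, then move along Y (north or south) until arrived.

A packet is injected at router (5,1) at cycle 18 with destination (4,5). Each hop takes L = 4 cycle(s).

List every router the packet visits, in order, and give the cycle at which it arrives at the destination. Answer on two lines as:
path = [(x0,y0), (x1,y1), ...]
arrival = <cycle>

path = [(5,1), (4,1), (4,2), (4,3), (4,4), (4,5)]
arrival = 38

hop 0: (5,1) @ cyc 18
hop 1: (4,1) @ cyc 22  [W]
hop 2: (4,2) @ cyc 26  [N]
hop 3: (4,3) @ cyc 30  [N]
hop 4: (4,4) @ cyc 34  [N]
hop 5: (4,5) @ cyc 38  [N]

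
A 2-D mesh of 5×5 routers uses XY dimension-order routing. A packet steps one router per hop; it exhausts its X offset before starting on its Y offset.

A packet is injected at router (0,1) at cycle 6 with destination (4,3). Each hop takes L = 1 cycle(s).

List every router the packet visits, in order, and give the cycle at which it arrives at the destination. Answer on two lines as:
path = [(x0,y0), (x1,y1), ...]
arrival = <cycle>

path = [(0,1), (1,1), (2,1), (3,1), (4,1), (4,2), (4,3)]
arrival = 12

src (0,1)  cyc=6
E→(1,1)  cyc=7
E→(2,1)  cyc=8
E→(3,1)  cyc=9
E→(4,1)  cyc=10
N→(4,2)  cyc=11
N→(4,3)  cyc=12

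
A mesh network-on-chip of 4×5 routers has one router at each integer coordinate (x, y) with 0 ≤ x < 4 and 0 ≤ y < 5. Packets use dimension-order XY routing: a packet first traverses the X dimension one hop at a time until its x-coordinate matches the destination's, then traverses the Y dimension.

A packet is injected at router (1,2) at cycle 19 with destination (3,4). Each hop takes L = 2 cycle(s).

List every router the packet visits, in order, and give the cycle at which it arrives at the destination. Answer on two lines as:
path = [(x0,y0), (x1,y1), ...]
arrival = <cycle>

path = [(1,2), (2,2), (3,2), (3,3), (3,4)]
arrival = 27

#0 — 1,2 | c19
#1 — 2,2 | c21 | E
#2 — 3,2 | c23 | E
#3 — 3,3 | c25 | N
#4 — 3,4 | c27 | N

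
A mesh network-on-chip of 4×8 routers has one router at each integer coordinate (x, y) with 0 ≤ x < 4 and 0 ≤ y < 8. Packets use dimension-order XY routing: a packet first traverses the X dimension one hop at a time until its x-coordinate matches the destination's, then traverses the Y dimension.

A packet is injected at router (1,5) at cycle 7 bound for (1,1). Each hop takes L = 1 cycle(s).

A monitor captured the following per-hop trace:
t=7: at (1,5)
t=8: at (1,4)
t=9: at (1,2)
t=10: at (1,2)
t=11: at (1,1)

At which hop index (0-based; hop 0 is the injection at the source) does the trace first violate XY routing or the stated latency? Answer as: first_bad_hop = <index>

first_bad_hop = 2

hop 1: step (+0,-1), +1 cyc — ok
hop 2: step (+0,-2), +1 cyc — BAD: non-unit step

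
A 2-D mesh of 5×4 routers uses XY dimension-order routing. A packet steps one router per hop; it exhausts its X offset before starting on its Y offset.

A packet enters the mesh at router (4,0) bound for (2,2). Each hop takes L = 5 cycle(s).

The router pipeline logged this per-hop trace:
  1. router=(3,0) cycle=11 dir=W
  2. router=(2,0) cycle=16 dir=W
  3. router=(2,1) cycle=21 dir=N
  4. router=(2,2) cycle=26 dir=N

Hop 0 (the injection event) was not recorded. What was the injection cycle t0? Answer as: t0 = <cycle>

Hop 1 reached at cycle 11; hop k is at t0 + k·L.
Therefore t0 = 11 − L = 6.

t0 = 6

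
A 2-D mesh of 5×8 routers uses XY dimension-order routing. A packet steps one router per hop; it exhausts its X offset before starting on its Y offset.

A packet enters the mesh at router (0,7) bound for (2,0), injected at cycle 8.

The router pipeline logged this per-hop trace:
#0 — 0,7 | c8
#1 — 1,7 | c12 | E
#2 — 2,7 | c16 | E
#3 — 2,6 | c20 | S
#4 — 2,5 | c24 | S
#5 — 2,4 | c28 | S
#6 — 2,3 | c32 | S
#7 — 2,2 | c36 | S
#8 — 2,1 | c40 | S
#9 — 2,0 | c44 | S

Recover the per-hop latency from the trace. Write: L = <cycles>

L = 4

Between hops 0 and 1 the cycle counter advances 12 − 8 = 4.
One hop costs L cycles, so L = 4.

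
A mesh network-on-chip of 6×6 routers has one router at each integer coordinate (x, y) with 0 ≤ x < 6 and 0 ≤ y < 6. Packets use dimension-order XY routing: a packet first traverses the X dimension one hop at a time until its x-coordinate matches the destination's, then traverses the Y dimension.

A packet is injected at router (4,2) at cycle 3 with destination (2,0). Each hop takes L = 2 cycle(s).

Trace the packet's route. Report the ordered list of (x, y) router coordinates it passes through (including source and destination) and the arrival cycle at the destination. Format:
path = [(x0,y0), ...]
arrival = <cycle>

  0. router=(4,2) cycle=3 (inject)
  1. router=(3,2) cycle=5 dir=W
  2. router=(2,2) cycle=7 dir=W
  3. router=(2,1) cycle=9 dir=S
  4. router=(2,0) cycle=11 dir=S

path = [(4,2), (3,2), (2,2), (2,1), (2,0)]
arrival = 11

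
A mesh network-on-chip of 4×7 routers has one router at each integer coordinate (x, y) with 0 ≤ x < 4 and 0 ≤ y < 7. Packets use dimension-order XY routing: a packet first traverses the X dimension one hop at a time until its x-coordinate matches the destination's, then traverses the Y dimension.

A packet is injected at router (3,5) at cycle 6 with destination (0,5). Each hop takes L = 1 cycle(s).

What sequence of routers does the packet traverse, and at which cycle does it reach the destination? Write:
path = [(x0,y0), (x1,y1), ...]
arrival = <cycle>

t=6: at (3,5)
t=7: at (2,5) after W
t=8: at (1,5) after W
t=9: at (0,5) after W

path = [(3,5), (2,5), (1,5), (0,5)]
arrival = 9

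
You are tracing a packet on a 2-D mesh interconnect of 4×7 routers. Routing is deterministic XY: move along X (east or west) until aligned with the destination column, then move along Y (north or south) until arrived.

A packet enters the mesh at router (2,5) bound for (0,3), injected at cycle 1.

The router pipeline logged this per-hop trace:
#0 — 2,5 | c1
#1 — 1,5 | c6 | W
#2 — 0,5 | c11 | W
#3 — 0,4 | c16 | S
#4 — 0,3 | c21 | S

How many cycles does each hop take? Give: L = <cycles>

L = 5

Δcyc across hop 0→1: 6 − 1 = 5.
One hop costs L cycles, so L = 5.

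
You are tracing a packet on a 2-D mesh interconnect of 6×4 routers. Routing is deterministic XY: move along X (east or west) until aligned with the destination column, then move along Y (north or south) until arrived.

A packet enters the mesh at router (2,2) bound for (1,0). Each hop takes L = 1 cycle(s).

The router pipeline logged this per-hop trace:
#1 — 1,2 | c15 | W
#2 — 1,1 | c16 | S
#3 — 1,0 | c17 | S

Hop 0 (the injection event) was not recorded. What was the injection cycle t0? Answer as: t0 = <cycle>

cyc[1] = 15 and cyc[k] = t0 + k·L for every k.
Subtract one hop: t0 = 15 − 1 = 14.

t0 = 14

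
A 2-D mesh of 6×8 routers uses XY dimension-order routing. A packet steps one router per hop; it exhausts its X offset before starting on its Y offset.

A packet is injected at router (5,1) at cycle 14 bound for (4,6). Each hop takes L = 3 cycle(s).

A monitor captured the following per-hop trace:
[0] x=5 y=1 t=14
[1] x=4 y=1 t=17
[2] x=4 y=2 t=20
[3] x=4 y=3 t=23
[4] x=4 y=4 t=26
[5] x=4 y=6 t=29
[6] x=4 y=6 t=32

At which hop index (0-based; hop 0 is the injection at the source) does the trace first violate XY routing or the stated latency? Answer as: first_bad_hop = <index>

first_bad_hop = 5

[1] (-1,+0) / 3c ⇒ ok
[2] (+0,+1) / 3c ⇒ ok
[3] (+0,+1) / 3c ⇒ ok
[4] (+0,+1) / 3c ⇒ ok
[5] (+0,+2) / 3c ⇒ BAD: non-unit step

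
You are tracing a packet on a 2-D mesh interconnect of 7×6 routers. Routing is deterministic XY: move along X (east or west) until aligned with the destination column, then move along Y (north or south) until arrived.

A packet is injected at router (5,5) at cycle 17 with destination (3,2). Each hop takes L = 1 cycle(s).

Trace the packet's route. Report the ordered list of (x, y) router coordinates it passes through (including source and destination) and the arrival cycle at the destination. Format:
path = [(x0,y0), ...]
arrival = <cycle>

path = [(5,5), (4,5), (3,5), (3,4), (3,3), (3,2)]
arrival = 22

  0. router=(5,5) cycle=17 (inject)
  1. router=(4,5) cycle=18 dir=W
  2. router=(3,5) cycle=19 dir=W
  3. router=(3,4) cycle=20 dir=S
  4. router=(3,3) cycle=21 dir=S
  5. router=(3,2) cycle=22 dir=S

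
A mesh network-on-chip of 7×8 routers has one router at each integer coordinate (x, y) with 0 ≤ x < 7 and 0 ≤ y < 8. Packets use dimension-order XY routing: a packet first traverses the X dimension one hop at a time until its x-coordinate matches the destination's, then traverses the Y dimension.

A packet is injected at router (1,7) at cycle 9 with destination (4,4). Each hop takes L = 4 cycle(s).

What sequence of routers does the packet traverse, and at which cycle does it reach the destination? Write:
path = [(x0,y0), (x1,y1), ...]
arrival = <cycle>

[0] x=1 y=7 t=9
[1] x=2 y=7 t=13 →E
[2] x=3 y=7 t=17 →E
[3] x=4 y=7 t=21 →E
[4] x=4 y=6 t=25 →S
[5] x=4 y=5 t=29 →S
[6] x=4 y=4 t=33 →S

path = [(1,7), (2,7), (3,7), (4,7), (4,6), (4,5), (4,4)]
arrival = 33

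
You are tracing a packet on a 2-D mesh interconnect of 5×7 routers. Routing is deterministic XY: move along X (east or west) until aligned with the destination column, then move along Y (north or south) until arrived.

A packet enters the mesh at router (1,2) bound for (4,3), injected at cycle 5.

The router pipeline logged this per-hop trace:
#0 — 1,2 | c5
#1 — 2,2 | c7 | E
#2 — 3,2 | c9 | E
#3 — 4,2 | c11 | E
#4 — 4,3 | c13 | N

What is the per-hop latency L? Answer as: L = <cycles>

L = 2

Δcyc across hop 0→1: 7 − 5 = 2.
One hop costs L cycles, so L = 2.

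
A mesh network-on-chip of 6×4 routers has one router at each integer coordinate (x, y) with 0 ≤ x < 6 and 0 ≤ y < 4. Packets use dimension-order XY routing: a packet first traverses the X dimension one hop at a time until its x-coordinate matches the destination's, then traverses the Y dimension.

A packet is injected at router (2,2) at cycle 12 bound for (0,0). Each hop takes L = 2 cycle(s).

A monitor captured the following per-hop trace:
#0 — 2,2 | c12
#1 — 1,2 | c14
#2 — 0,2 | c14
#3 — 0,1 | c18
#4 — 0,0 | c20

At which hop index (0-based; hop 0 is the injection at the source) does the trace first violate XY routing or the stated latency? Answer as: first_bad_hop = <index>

check 1→ d=(-1,0) cyc+2: ok
check 2→ d=(-1,0) cyc+0: BAD: Δcyc=0≠L

first_bad_hop = 2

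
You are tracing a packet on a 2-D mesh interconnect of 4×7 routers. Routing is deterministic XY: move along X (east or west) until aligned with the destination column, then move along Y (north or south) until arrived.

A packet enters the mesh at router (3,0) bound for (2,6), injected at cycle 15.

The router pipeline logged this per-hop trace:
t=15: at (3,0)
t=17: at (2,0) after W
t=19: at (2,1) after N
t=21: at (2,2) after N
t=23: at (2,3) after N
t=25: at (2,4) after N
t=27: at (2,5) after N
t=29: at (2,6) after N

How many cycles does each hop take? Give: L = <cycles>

L = 2

Between hops 0 and 1 the cycle counter advances 17 − 15 = 2.
Each hop adds L, hence L = 2.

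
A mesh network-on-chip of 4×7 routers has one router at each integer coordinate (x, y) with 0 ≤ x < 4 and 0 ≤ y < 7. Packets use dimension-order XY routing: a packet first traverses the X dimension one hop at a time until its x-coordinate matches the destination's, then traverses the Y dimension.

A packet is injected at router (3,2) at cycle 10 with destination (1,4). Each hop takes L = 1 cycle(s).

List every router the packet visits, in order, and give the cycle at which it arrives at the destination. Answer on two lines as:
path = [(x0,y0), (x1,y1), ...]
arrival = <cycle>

path = [(3,2), (2,2), (1,2), (1,3), (1,4)]
arrival = 14

#0 — 3,2 | c10
#1 — 2,2 | c11 | W
#2 — 1,2 | c12 | W
#3 — 1,3 | c13 | N
#4 — 1,4 | c14 | N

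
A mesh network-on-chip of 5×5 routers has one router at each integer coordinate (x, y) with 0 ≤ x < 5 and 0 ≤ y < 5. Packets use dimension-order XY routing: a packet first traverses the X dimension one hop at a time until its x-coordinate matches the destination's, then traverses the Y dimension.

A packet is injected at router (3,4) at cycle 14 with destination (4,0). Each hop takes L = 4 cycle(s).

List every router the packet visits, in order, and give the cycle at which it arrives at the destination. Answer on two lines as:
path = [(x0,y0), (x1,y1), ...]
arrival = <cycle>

path = [(3,4), (4,4), (4,3), (4,2), (4,1), (4,0)]
arrival = 34

  0. router=(3,4) cycle=14 (inject)
  1. router=(4,4) cycle=18 dir=E
  2. router=(4,3) cycle=22 dir=S
  3. router=(4,2) cycle=26 dir=S
  4. router=(4,1) cycle=30 dir=S
  5. router=(4,0) cycle=34 dir=S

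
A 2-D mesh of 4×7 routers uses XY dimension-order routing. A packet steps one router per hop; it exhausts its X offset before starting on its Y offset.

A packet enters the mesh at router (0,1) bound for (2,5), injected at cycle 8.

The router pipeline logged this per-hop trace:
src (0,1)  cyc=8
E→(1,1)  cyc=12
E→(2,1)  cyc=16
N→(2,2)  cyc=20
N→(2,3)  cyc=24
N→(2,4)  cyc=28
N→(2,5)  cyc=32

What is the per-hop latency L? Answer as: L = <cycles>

L = 4

cyc[1] − cyc[0] = 12 − 8 = 4.
Per-hop latency L = Δcyc = 4.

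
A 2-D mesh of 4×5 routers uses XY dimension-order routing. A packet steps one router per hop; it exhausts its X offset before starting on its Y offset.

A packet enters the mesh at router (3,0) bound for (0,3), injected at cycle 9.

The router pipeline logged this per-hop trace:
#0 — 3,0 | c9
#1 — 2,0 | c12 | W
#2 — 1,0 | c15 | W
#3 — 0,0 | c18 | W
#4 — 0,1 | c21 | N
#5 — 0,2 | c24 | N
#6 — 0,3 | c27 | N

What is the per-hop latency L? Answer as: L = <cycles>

Between hops 0 and 1 the cycle counter advances 12 − 9 = 3.
That increment is L by definition: L = 3.

L = 3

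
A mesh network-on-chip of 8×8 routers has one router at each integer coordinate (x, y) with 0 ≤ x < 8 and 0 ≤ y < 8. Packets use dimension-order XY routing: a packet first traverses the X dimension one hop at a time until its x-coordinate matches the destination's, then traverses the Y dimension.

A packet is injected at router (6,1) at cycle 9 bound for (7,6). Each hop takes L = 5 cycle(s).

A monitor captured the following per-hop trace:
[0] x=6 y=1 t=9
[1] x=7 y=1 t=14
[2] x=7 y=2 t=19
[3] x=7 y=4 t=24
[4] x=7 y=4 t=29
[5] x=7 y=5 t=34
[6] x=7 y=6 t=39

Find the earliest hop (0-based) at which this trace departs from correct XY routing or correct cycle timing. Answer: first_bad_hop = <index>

  1: Δx=+1 Δy=+0 Δt=5 [ok]
  2: Δx=+0 Δy=+1 Δt=5 [ok]
  3: Δx=+0 Δy=+2 Δt=5 [BAD: non-unit step]

first_bad_hop = 3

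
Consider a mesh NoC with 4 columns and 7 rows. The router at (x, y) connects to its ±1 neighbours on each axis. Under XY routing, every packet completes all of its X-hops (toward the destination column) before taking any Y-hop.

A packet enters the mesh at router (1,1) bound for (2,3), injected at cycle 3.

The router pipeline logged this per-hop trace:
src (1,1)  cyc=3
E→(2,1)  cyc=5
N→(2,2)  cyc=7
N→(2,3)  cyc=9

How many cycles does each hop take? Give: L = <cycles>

From hop 0 (3) to hop 1 (5): +2 cycles.
One hop costs L cycles, so L = 2.

L = 2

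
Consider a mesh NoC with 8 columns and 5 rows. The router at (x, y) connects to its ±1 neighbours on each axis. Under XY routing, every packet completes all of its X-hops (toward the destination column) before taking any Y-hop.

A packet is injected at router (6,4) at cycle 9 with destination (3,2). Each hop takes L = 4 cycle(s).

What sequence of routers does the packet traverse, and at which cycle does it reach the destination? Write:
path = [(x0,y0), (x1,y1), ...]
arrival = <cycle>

#0 — 6,4 | c9
#1 — 5,4 | c13 | W
#2 — 4,4 | c17 | W
#3 — 3,4 | c21 | W
#4 — 3,3 | c25 | S
#5 — 3,2 | c29 | S

path = [(6,4), (5,4), (4,4), (3,4), (3,3), (3,2)]
arrival = 29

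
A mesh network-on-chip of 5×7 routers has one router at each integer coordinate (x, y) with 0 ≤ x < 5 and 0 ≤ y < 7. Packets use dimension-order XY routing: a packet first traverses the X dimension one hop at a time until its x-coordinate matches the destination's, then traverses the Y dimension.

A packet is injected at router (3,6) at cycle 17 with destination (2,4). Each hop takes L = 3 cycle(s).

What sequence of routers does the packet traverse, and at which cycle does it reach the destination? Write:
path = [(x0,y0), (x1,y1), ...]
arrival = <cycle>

path = [(3,6), (2,6), (2,5), (2,4)]
arrival = 26

t=17: at (3,6)
t=20: at (2,6) after W
t=23: at (2,5) after S
t=26: at (2,4) after S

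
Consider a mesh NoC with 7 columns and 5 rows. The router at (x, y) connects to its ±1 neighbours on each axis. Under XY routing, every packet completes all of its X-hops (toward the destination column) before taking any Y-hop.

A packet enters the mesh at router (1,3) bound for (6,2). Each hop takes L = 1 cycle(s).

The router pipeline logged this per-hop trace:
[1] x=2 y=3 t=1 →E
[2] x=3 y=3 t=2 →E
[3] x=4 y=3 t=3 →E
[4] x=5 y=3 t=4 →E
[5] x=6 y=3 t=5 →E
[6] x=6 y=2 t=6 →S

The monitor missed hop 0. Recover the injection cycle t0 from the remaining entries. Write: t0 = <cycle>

The first recorded entry is hop 1 at cycle 1.
Subtract one hop: t0 = 1 − 1 = 0.

t0 = 0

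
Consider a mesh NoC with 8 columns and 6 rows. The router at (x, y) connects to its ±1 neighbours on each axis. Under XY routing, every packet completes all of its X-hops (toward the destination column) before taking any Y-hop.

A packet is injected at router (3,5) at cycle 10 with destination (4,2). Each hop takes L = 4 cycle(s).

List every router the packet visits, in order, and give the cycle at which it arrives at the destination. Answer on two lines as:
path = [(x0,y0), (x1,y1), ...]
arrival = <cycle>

path = [(3,5), (4,5), (4,4), (4,3), (4,2)]
arrival = 26

hop 0: (3,5) @ cyc 10
hop 1: (4,5) @ cyc 14  [E]
hop 2: (4,4) @ cyc 18  [S]
hop 3: (4,3) @ cyc 22  [S]
hop 4: (4,2) @ cyc 26  [S]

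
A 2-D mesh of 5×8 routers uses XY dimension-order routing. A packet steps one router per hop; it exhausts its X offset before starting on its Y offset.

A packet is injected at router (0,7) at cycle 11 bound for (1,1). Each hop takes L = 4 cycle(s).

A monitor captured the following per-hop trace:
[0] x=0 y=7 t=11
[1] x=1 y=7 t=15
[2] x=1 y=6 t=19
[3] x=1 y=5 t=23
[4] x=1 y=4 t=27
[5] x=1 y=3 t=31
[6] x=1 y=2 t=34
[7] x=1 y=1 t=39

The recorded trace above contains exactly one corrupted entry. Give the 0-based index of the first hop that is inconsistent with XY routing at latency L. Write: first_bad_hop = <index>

first_bad_hop = 6

check 1→ d=(1,0) cyc+4: ok
check 2→ d=(0,-1) cyc+4: ok
check 3→ d=(0,-1) cyc+4: ok
check 4→ d=(0,-1) cyc+4: ok
check 5→ d=(0,-1) cyc+4: ok
check 6→ d=(0,-1) cyc+3: BAD: Δcyc=3≠L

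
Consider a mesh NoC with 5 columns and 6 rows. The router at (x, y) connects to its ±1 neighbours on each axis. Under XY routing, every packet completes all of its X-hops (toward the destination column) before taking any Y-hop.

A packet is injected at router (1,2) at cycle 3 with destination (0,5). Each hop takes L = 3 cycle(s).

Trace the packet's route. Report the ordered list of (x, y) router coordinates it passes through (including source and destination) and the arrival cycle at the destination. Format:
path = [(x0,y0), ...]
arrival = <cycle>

#0 — 1,2 | c3
#1 — 0,2 | c6 | W
#2 — 0,3 | c9 | N
#3 — 0,4 | c12 | N
#4 — 0,5 | c15 | N

path = [(1,2), (0,2), (0,3), (0,4), (0,5)]
arrival = 15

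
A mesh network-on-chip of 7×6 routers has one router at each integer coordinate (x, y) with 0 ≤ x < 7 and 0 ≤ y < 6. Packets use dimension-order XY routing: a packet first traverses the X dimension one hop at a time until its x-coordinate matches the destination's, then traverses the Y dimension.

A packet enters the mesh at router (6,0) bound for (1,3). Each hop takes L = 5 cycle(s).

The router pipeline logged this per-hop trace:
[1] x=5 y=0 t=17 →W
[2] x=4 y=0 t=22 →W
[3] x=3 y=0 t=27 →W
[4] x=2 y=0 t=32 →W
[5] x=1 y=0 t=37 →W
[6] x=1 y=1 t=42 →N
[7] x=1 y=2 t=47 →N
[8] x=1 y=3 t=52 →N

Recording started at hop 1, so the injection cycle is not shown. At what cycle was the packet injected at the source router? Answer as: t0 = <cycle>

The first recorded entry is hop 1 at cycle 17.
So t0 = 17 − 1·5 = 12.

t0 = 12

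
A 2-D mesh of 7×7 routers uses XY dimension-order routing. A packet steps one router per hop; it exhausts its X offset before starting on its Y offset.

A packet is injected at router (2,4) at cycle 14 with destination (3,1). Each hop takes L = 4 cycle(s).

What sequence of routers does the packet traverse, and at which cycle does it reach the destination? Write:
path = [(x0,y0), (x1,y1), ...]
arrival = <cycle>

path = [(2,4), (3,4), (3,3), (3,2), (3,1)]
arrival = 30

hop 0: (2,4) @ cyc 14
hop 1: (3,4) @ cyc 18  [E]
hop 2: (3,3) @ cyc 22  [S]
hop 3: (3,2) @ cyc 26  [S]
hop 4: (3,1) @ cyc 30  [S]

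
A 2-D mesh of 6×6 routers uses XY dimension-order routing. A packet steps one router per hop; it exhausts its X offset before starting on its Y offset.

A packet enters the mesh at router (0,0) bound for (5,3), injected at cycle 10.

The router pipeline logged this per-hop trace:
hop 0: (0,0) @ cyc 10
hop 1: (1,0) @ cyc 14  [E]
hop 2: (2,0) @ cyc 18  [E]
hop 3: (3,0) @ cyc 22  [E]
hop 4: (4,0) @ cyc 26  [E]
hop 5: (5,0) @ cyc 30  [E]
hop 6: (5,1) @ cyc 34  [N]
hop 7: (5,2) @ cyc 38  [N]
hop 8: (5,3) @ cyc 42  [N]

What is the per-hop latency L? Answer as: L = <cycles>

Between hops 0 and 1 the cycle counter advances 14 − 10 = 4.
One hop costs L cycles, so L = 4.

L = 4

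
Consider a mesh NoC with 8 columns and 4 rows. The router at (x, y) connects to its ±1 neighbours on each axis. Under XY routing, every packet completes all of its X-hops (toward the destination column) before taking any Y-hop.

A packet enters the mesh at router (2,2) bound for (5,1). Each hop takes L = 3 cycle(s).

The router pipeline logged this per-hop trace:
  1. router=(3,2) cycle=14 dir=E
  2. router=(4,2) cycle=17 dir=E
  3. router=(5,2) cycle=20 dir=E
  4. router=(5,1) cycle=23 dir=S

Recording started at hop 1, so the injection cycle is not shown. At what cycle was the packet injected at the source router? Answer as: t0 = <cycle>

t0 = 11

At hop 1 the cycle is 14; in general cyc_k = t0 + kL.
So t0 = 14 − 1·3 = 11.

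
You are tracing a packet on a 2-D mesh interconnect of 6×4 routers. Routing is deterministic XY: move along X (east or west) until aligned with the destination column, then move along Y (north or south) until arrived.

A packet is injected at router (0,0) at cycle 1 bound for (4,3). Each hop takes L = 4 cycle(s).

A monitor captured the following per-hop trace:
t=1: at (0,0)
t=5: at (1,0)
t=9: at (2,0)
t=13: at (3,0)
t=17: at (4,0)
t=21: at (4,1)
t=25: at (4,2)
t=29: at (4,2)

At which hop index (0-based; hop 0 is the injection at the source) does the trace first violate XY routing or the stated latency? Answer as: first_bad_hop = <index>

  1: Δx=+1 Δy=+0 Δt=4 [ok]
  2: Δx=+1 Δy=+0 Δt=4 [ok]
  3: Δx=+1 Δy=+0 Δt=4 [ok]
  4: Δx=+1 Δy=+0 Δt=4 [ok]
  5: Δx=+0 Δy=+1 Δt=4 [ok]
  6: Δx=+0 Δy=+1 Δt=4 [ok]
  7: Δx=+0 Δy=+0 Δt=4 [BAD: non-unit step]

first_bad_hop = 7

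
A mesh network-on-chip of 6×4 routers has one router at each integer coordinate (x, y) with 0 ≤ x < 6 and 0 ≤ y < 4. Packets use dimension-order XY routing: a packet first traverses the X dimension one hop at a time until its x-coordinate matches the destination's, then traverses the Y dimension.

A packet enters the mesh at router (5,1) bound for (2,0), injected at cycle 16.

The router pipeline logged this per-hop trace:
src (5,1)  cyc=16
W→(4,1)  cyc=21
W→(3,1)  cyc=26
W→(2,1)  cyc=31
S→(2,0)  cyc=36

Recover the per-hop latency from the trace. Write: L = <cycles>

L = 5

From hop 0 (16) to hop 1 (21): +5 cycles.
Each hop adds L, hence L = 5.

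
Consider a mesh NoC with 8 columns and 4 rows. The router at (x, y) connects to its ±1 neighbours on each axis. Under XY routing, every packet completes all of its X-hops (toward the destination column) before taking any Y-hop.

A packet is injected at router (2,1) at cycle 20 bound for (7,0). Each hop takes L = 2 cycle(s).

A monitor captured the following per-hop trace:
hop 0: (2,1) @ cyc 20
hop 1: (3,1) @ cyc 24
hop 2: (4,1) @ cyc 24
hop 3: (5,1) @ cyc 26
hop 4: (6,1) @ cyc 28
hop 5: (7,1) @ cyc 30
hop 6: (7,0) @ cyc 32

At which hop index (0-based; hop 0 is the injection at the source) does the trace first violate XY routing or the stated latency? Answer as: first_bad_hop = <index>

check 1→ d=(1,0) cyc+4: BAD: Δcyc=4≠L

first_bad_hop = 1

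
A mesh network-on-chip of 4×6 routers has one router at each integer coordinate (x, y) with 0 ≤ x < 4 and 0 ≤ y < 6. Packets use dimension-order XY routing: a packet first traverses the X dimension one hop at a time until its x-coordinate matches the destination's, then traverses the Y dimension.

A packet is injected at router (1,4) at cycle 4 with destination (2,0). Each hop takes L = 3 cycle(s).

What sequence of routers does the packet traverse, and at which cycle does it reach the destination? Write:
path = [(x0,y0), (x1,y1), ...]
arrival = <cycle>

path = [(1,4), (2,4), (2,3), (2,2), (2,1), (2,0)]
arrival = 19

src (1,4)  cyc=4
E→(2,4)  cyc=7
S→(2,3)  cyc=10
S→(2,2)  cyc=13
S→(2,1)  cyc=16
S→(2,0)  cyc=19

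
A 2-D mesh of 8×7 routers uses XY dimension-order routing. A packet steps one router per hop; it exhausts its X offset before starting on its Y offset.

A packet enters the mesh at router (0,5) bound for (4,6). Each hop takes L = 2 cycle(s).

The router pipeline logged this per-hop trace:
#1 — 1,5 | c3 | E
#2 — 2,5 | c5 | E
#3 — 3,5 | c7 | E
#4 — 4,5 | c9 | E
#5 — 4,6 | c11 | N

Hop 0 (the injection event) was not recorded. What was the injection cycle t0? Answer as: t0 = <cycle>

t0 = 1

Hop 1 reached at cycle 3; hop k is at t0 + k·L.
Subtract one hop: t0 = 3 − 2 = 1.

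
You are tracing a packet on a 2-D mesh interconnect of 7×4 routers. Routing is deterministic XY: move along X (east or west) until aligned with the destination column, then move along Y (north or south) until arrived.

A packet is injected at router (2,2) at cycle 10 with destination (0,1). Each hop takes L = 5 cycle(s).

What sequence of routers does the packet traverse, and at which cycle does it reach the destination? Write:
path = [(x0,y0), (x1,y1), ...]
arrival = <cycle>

path = [(2,2), (1,2), (0,2), (0,1)]
arrival = 25

[0] x=2 y=2 t=10
[1] x=1 y=2 t=15 →W
[2] x=0 y=2 t=20 →W
[3] x=0 y=1 t=25 →S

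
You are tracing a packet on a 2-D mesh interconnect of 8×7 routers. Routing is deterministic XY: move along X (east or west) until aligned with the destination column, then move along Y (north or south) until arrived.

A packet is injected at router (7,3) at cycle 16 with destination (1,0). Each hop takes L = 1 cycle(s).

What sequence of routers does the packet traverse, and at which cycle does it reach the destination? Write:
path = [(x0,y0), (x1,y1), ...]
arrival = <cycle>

#0 — 7,3 | c16
#1 — 6,3 | c17 | W
#2 — 5,3 | c18 | W
#3 — 4,3 | c19 | W
#4 — 3,3 | c20 | W
#5 — 2,3 | c21 | W
#6 — 1,3 | c22 | W
#7 — 1,2 | c23 | S
#8 — 1,1 | c24 | S
#9 — 1,0 | c25 | S

path = [(7,3), (6,3), (5,3), (4,3), (3,3), (2,3), (1,3), (1,2), (1,1), (1,0)]
arrival = 25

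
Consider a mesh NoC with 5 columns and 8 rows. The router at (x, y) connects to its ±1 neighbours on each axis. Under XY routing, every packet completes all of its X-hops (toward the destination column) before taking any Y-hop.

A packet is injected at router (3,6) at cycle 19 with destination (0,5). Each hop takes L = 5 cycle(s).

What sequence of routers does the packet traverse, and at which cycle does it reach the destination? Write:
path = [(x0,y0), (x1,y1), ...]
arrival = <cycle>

t=19: at (3,6)
t=24: at (2,6) after W
t=29: at (1,6) after W
t=34: at (0,6) after W
t=39: at (0,5) after S

path = [(3,6), (2,6), (1,6), (0,6), (0,5)]
arrival = 39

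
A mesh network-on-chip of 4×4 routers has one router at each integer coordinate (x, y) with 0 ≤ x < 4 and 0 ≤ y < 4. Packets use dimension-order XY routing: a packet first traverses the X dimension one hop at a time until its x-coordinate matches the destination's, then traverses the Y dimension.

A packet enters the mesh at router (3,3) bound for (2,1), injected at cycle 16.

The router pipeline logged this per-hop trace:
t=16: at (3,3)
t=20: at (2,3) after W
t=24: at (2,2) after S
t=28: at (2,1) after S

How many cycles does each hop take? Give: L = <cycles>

Between hops 0 and 1 the cycle counter advances 20 − 16 = 4.
That increment is L by definition: L = 4.

L = 4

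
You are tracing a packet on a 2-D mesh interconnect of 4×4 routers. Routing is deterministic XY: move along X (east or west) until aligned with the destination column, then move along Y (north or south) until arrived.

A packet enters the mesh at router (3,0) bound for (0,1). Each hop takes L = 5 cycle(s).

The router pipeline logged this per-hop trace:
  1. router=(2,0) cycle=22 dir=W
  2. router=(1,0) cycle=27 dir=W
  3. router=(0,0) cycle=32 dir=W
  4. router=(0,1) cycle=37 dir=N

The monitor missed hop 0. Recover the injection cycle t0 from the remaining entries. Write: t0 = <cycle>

t0 = 17

Hop 1 reached at cycle 22; hop k is at t0 + k·L.
t0 = cyc[1] − L = 22 − 5 = 17.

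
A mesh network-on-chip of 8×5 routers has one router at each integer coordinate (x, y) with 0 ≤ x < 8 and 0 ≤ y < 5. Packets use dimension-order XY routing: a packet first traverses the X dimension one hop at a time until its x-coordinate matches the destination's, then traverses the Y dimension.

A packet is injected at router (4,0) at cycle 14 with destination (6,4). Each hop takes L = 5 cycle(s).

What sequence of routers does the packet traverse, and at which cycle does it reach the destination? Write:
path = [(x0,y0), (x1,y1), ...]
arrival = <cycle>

src (4,0)  cyc=14
E→(5,0)  cyc=19
E→(6,0)  cyc=24
N→(6,1)  cyc=29
N→(6,2)  cyc=34
N→(6,3)  cyc=39
N→(6,4)  cyc=44

path = [(4,0), (5,0), (6,0), (6,1), (6,2), (6,3), (6,4)]
arrival = 44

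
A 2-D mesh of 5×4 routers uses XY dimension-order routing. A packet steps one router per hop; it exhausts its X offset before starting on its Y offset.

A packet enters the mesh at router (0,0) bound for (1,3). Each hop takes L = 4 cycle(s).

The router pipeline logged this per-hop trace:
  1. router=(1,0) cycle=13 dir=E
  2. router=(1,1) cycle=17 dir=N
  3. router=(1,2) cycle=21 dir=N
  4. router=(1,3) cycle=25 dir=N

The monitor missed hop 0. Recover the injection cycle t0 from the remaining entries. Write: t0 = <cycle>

t0 = 9

At hop 1 the cycle is 13; in general cyc_k = t0 + kL.
So t0 = 13 − 1·4 = 9.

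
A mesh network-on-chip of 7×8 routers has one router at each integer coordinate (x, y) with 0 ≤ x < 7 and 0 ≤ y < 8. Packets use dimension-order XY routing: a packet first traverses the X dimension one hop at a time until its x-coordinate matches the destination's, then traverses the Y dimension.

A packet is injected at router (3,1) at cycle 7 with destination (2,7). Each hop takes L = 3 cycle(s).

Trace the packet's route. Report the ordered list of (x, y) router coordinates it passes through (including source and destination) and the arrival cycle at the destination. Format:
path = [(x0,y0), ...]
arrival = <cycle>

path = [(3,1), (2,1), (2,2), (2,3), (2,4), (2,5), (2,6), (2,7)]
arrival = 28

src (3,1)  cyc=7
W→(2,1)  cyc=10
N→(2,2)  cyc=13
N→(2,3)  cyc=16
N→(2,4)  cyc=19
N→(2,5)  cyc=22
N→(2,6)  cyc=25
N→(2,7)  cyc=28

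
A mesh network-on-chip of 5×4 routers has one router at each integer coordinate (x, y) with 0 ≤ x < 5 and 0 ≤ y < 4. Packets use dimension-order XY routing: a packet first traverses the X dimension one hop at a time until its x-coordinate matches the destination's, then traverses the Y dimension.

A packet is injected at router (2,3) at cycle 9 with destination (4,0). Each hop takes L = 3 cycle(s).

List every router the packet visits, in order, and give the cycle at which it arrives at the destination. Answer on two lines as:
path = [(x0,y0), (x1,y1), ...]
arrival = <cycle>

path = [(2,3), (3,3), (4,3), (4,2), (4,1), (4,0)]
arrival = 24

src (2,3)  cyc=9
E→(3,3)  cyc=12
E→(4,3)  cyc=15
S→(4,2)  cyc=18
S→(4,1)  cyc=21
S→(4,0)  cyc=24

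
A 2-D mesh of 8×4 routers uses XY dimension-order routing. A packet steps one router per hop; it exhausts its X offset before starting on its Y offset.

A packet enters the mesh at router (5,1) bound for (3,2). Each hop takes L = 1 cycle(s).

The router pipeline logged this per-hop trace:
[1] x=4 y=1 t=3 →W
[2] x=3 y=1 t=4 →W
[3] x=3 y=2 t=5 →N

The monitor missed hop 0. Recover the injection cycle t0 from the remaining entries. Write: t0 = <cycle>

t0 = 2

cyc[1] = 3 and cyc[k] = t0 + k·L for every k.
So t0 = 3 − 1·1 = 2.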